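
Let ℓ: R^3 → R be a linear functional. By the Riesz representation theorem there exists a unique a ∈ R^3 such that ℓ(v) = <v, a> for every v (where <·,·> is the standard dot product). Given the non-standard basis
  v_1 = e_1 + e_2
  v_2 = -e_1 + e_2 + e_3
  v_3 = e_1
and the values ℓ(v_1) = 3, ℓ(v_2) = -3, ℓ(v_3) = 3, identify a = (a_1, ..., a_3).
a = (3, 0, 0)

Write a = (a_1, ..., a_3) in the standard basis. For each basis vector v_i, ℓ(v_i) = <v_i, a> is a linear equation in the a_j's. Collect the n equations into a matrix system V a = ℓ, where row i of V is v_i (expressed in the standard basis). Since V is invertible (lower-triangular with 1s on the diagonal, up to permutation), solve by back-substitution:
  V =
[[1, 1, 0],
 [-1, 1, 1],
 [1, 0, 0]]
  V a = (3, -3, 3)
Solving gives a = (3, 0, 0).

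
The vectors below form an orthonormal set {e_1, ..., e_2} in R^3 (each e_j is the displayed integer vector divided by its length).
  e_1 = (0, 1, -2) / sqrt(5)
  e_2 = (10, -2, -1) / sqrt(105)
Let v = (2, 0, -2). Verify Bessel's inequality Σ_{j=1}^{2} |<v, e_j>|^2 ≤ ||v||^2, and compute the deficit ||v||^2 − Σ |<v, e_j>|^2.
Σ |<v, e_j>|^2 = 164/21; ||v||^2 = 8; deficit = 4/21

Write each e_j = u_j / sqrt(<u_j, u_j>) where u_j is the displayed integer vector. Then <v, e_j> = <v, u_j> / sqrt(<u_j, u_j>), so |<v, e_j>|^2 = <v, u_j>^2 / <u_j, u_j>.
Coefficients: <v, e_1> = 4/sqrt(5), <v, e_2> = 22/sqrt(105).
Square and sum: Σ |<v, e_j>|^2 = 164/21.
Compute ||v||^2 = v·v = 8.
Deficit = 8 − 164/21 = 4/21 ≥ 0, confirming Bessel's inequality. (The deficit equals ||v − Σ <v,e_j> e_j||^2, the squared distance from v to span{e_j}.)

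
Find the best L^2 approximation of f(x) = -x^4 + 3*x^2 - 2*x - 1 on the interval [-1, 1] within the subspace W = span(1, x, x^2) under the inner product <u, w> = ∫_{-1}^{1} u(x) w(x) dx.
g(x) = 15*x^2/7 - 2*x - 32/35

The best approximation g ∈ W is the orthogonal projection of f onto W. Writing g = a_0 + a_1 x + a_2 x^2, the coefficients solve the normal equations G · a = b where
  G_{ij} = <φ_i, φ_j> and b_i = <f, φ_i>, with φ_0 = 1, φ_1 = x, φ_2 = x^2.
G =
  [2, 0, 2/3]
  [0, 2/3, 0]
  [2/3, 0, 2/5],
b = (-2/5, -4/3, 26/105).
Solving gives a_0 = -32/35, a_1 = -2, a_2 = 15/7, so
  g(x) = 15*x^2/7 - 2*x - 32/35.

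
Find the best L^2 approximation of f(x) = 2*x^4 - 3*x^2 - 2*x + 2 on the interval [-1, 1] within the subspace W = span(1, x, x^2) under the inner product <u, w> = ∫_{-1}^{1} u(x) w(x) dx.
g(x) = -9*x^2/7 - 2*x + 64/35

The best approximation g ∈ W is the orthogonal projection of f onto W. Writing g = a_0 + a_1 x + a_2 x^2, the coefficients solve the normal equations G · a = b where
  G_{ij} = <φ_i, φ_j> and b_i = <f, φ_i>, with φ_0 = 1, φ_1 = x, φ_2 = x^2.
G =
  [2, 0, 2/3]
  [0, 2/3, 0]
  [2/3, 0, 2/5],
b = (14/5, -4/3, 74/105).
Solving gives a_0 = 64/35, a_1 = -2, a_2 = -9/7, so
  g(x) = -9*x^2/7 - 2*x + 64/35.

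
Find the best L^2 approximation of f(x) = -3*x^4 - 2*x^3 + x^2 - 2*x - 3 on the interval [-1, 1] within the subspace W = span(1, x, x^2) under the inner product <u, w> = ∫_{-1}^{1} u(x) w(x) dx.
g(x) = -11*x^2/7 - 16*x/5 - 96/35

The best approximation g ∈ W is the orthogonal projection of f onto W. Writing g = a_0 + a_1 x + a_2 x^2, the coefficients solve the normal equations G · a = b where
  G_{ij} = <φ_i, φ_j> and b_i = <f, φ_i>, with φ_0 = 1, φ_1 = x, φ_2 = x^2.
G =
  [2, 0, 2/3]
  [0, 2/3, 0]
  [2/3, 0, 2/5],
b = (-98/15, -32/15, -86/35).
Solving gives a_0 = -96/35, a_1 = -16/5, a_2 = -11/7, so
  g(x) = -11*x^2/7 - 16*x/5 - 96/35.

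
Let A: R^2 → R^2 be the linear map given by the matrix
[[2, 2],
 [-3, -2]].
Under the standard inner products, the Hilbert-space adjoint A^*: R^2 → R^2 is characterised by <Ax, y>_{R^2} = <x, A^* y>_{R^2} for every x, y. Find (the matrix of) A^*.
A^* = A^T =
[[2, -3],
 [2, -2]]

For real matrices with standard dot products, the defining identity <Ax, y> = <x, A^* y> gives (Ax)^T y = x^T (A^*) y, i.e. x^T A^T y = x^T (A^*) y. Since this holds for all x, y, we must have A^* = A^T. Therefore
A^* =
[[2, -3],
 [2, -2]].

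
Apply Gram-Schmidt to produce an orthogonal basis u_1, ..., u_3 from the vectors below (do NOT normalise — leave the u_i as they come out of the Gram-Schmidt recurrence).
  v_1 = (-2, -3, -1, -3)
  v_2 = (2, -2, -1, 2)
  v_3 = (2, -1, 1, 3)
Orthogonal basis:
  u_1 = (-2, -3, -1, -3)
  u_2 = (40/23, -55/23, -26/23, 37/23)
  u_3 = (-8/29, -18/29, 40/29, 10/29)

Apply the Gram-Schmidt recurrence
  u_1 = v_1
  u_i = v_i − Σ_{j<i} ((v_i · u_j) / (u_j · u_j)) · u_j.

Step by step this gives:
  u_1 = (-2, -3, -1, -3)
  u_2 = (40/23, -55/23, -26/23, 37/23)
  u_3 = (-8/29, -18/29, 40/29, 10/29)

Orthogonality check:
  u_2 · u_1 = 0 (should be 0)
  u_3 · u_1 = 0 (should be 0)
  u_3 · u_2 = 0 (should be 0)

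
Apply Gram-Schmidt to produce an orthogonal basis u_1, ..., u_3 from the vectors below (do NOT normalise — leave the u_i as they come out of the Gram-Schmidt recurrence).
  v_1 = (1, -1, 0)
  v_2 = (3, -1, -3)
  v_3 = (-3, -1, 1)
Orthogonal basis:
  u_1 = (1, -1, 0)
  u_2 = (1, 1, -3)
  u_3 = (-15/11, -15/11, -10/11)

Apply the Gram-Schmidt recurrence
  u_1 = v_1
  u_i = v_i − Σ_{j<i} ((v_i · u_j) / (u_j · u_j)) · u_j.

Step by step this gives:
  u_1 = (1, -1, 0)
  u_2 = (1, 1, -3)
  u_3 = (-15/11, -15/11, -10/11)

Orthogonality check:
  u_2 · u_1 = 0 (should be 0)
  u_3 · u_1 = 0 (should be 0)
  u_3 · u_2 = 0 (should be 0)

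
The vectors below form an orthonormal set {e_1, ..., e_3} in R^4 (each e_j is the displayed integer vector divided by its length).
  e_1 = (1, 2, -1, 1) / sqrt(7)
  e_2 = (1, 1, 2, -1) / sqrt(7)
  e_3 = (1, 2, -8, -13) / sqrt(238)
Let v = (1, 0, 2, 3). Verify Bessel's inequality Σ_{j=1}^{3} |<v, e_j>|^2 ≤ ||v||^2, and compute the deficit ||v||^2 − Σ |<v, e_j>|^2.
Σ |<v, e_j>|^2 = 1594/119; ||v||^2 = 14; deficit = 72/119

Write each e_j = u_j / sqrt(<u_j, u_j>) where u_j is the displayed integer vector. Then <v, e_j> = <v, u_j> / sqrt(<u_j, u_j>), so |<v, e_j>|^2 = <v, u_j>^2 / <u_j, u_j>.
Coefficients: <v, e_1> = 2/sqrt(7), <v, e_2> = 2/sqrt(7), <v, e_3> = -54/sqrt(238).
Square and sum: Σ |<v, e_j>|^2 = 1594/119.
Compute ||v||^2 = v·v = 14.
Deficit = 14 − 1594/119 = 72/119 ≥ 0, confirming Bessel's inequality. (The deficit equals ||v − Σ <v,e_j> e_j||^2, the squared distance from v to span{e_j}.)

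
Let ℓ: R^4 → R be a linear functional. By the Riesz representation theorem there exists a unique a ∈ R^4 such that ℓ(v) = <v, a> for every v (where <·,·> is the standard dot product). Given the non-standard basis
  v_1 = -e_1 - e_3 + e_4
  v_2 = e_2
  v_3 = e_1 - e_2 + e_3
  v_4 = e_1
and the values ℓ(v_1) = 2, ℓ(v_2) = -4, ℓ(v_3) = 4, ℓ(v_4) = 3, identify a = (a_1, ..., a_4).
a = (3, -4, -3, 2)

Write a = (a_1, ..., a_4) in the standard basis. For each basis vector v_i, ℓ(v_i) = <v_i, a> is a linear equation in the a_j's. Collect the n equations into a matrix system V a = ℓ, where row i of V is v_i (expressed in the standard basis). Since V is invertible (lower-triangular with 1s on the diagonal, up to permutation), solve by back-substitution:
  V =
[[-1, 0, -1, 1],
 [0, 1, 0, 0],
 [1, -1, 1, 0],
 [1, 0, 0, 0]]
  V a = (2, -4, 4, 3)
Solving gives a = (3, -4, -3, 2).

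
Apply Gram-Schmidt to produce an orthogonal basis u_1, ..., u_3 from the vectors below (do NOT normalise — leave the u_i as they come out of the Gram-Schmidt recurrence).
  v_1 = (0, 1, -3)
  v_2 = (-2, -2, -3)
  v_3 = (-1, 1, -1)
Orthogonal basis:
  u_1 = (0, 1, -3)
  u_2 = (-2, -27/10, -9/10)
  u_3 = (-117/121, 78/121, 26/121)

Apply the Gram-Schmidt recurrence
  u_1 = v_1
  u_i = v_i − Σ_{j<i} ((v_i · u_j) / (u_j · u_j)) · u_j.

Step by step this gives:
  u_1 = (0, 1, -3)
  u_2 = (-2, -27/10, -9/10)
  u_3 = (-117/121, 78/121, 26/121)

Orthogonality check:
  u_2 · u_1 = 0 (should be 0)
  u_3 · u_1 = 0 (should be 0)
  u_3 · u_2 = 0 (should be 0)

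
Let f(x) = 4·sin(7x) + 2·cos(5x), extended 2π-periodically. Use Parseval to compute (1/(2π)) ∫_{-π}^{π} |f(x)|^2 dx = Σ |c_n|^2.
Σ |c_n|^2 = 10

Expand |f|^2 and use orthogonality of {sin(nx), cos(mx)} on [-π, π]:
  ∫_{-π}^{π} sin(nx)^2 dx = π, ∫ cos(mx)^2 dx = π, and cross terms integrate to 0.
So ∫_{-π}^{π} f(x)^2 dx = 4^2 · π + 2^2 · π = (16 + 4)π.
Divide by 2π: (16 + 4)/2 = 10.
By Parseval, this equals Σ |c_n|^2.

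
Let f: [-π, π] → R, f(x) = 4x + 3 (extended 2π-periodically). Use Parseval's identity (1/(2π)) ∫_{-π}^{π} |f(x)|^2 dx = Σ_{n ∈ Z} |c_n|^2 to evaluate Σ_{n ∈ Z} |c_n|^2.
Σ |c_n|^2 = 16π^2/3 + 9

Expand and integrate term by term over [-π, π]:
  ∫ (4x)^2 dx = 16·(2π^3/3); ∫ 2·4·(3)·x dx = 0 (odd integrand); ∫ 3^2 dx = 9·2π.
So (1/(2π)) ∫_{-π}^{π} (4x + 3)^2 dx = 16π^2/3 + 9 = 16π^2/3 + 9.
Parseval ⇒ Σ |c_n|^2 = 16π^2/3 + 9.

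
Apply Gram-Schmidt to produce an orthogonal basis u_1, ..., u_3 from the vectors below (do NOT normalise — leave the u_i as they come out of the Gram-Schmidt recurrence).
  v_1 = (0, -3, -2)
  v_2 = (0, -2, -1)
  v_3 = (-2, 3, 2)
Orthogonal basis:
  u_1 = (0, -3, -2)
  u_2 = (0, -2/13, 3/13)
  u_3 = (-2, 0, 0)

Apply the Gram-Schmidt recurrence
  u_1 = v_1
  u_i = v_i − Σ_{j<i} ((v_i · u_j) / (u_j · u_j)) · u_j.

Step by step this gives:
  u_1 = (0, -3, -2)
  u_2 = (0, -2/13, 3/13)
  u_3 = (-2, 0, 0)

Orthogonality check:
  u_2 · u_1 = 0 (should be 0)
  u_3 · u_1 = 0 (should be 0)
  u_3 · u_2 = 0 (should be 0)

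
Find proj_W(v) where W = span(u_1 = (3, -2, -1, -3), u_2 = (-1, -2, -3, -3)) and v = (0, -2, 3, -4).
proj_W(v) = (79/45, -10/9, -23/45, -5/3)

Set up U = [u_1 | ... | u_2] ∈ R^(4×2). The projector onto W = col(U) is P = U (U^T U)^(-1) U^T.
Compute U^T U =
  [23, 13]
  [13, 23],
and U^T v = (13, 7).
Solve U^T U · c = U^T v for the coefficients: c = (26/45, -1/45). The projection is proj_W(v) = U c.
Check: (v - proj_W(v)) · u_1 = 0  (should be 0).
Check: (v - proj_W(v)) · u_2 = 0  (should be 0).
Result: proj_W(v) = (79/45, -10/9, -23/45, -5/3).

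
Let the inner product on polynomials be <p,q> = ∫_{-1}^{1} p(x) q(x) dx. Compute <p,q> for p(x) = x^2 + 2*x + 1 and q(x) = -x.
<p,q> = -4/3

Expand the product: p(x)·q(x) = -x^3 - 2*x^2 - x.
∫_{-1}^{1} of each monomial x^k gives [2/(k+1) if k even, 0 if k odd]. Integrating term-by-term (or equivalently evaluating the antiderivative F(x) = -x^4/4 - 2*x^3/3 - x^2/2 at the endpoints):
  F(1) − F(−1) = -17/12 − (-1/12) = -4/3.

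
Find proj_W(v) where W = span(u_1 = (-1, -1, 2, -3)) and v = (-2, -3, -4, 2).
proj_W(v) = (3/5, 3/5, -6/5, 9/5)

Set up U = [u_1 | ... | u_1] ∈ R^(4×1). The projector onto W = col(U) is P = U (U^T U)^(-1) U^T.
Compute U^T U =
  [15],
and U^T v = (-9).
Solve U^T U · c = U^T v for the coefficients: c = (-3/5). The projection is proj_W(v) = U c.
Check: (v - proj_W(v)) · u_1 = 0  (should be 0).
Result: proj_W(v) = (3/5, 3/5, -6/5, 9/5).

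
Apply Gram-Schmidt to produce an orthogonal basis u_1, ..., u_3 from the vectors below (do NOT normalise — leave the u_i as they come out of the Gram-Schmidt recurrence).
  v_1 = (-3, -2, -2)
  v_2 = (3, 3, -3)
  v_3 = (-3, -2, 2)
Orthogonal basis:
  u_1 = (-3, -2, -2)
  u_2 = (24/17, 33/17, -69/17)
  u_3 = (-8/21, 10/21, 2/21)

Apply the Gram-Schmidt recurrence
  u_1 = v_1
  u_i = v_i − Σ_{j<i} ((v_i · u_j) / (u_j · u_j)) · u_j.

Step by step this gives:
  u_1 = (-3, -2, -2)
  u_2 = (24/17, 33/17, -69/17)
  u_3 = (-8/21, 10/21, 2/21)

Orthogonality check:
  u_2 · u_1 = 0 (should be 0)
  u_3 · u_1 = 0 (should be 0)
  u_3 · u_2 = 0 (should be 0)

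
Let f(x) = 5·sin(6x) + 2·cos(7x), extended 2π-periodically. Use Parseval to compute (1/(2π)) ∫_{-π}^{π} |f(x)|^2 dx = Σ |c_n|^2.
Σ |c_n|^2 = 29/2

Expand |f|^2 and use orthogonality of {sin(nx), cos(mx)} on [-π, π]:
  ∫_{-π}^{π} sin(nx)^2 dx = π, ∫ cos(mx)^2 dx = π, and cross terms integrate to 0.
So ∫_{-π}^{π} f(x)^2 dx = 5^2 · π + 2^2 · π = (25 + 4)π.
Divide by 2π: (25 + 4)/2 = 29/2.
By Parseval, this equals Σ |c_n|^2.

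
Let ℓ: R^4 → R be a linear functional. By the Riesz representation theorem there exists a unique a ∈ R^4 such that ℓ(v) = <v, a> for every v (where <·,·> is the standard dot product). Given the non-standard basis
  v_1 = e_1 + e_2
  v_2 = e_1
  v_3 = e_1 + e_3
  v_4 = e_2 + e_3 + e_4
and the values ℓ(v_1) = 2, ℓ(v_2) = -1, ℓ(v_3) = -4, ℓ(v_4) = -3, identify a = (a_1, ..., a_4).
a = (-1, 3, -3, -3)

Write a = (a_1, ..., a_4) in the standard basis. For each basis vector v_i, ℓ(v_i) = <v_i, a> is a linear equation in the a_j's. Collect the n equations into a matrix system V a = ℓ, where row i of V is v_i (expressed in the standard basis). Since V is invertible (lower-triangular with 1s on the diagonal, up to permutation), solve by back-substitution:
  V =
[[1, 1, 0, 0],
 [1, 0, 0, 0],
 [1, 0, 1, 0],
 [0, 1, 1, 1]]
  V a = (2, -1, -4, -3)
Solving gives a = (-1, 3, -3, -3).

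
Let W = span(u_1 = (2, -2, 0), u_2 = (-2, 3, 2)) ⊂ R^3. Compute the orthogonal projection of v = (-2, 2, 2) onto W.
proj_W(v) = (-14/9, 22/9, 16/9)

Set up U = [u_1 | ... | u_2] ∈ R^(3×2). The projector onto W = col(U) is P = U (U^T U)^(-1) U^T.
Compute U^T U =
  [8, -10]
  [-10, 17],
and U^T v = (-8, 14).
Solve U^T U · c = U^T v for the coefficients: c = (1/9, 8/9). The projection is proj_W(v) = U c.
Check: (v - proj_W(v)) · u_1 = 0  (should be 0).
Check: (v - proj_W(v)) · u_2 = 0  (should be 0).
Result: proj_W(v) = (-14/9, 22/9, 16/9).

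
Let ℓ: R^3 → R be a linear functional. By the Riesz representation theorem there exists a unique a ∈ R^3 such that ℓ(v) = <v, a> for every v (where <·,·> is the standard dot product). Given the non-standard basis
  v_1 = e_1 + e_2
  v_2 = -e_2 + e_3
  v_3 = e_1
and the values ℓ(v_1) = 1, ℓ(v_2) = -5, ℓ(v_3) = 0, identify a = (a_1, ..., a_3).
a = (0, 1, -4)

Write a = (a_1, ..., a_3) in the standard basis. For each basis vector v_i, ℓ(v_i) = <v_i, a> is a linear equation in the a_j's. Collect the n equations into a matrix system V a = ℓ, where row i of V is v_i (expressed in the standard basis). Since V is invertible (lower-triangular with 1s on the diagonal, up to permutation), solve by back-substitution:
  V =
[[1, 1, 0],
 [0, -1, 1],
 [1, 0, 0]]
  V a = (1, -5, 0)
Solving gives a = (0, 1, -4).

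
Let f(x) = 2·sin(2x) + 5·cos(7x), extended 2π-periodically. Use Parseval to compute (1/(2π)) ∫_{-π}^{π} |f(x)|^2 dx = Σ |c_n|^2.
Σ |c_n|^2 = 29/2

Expand |f|^2 and use orthogonality of {sin(nx), cos(mx)} on [-π, π]:
  ∫_{-π}^{π} sin(nx)^2 dx = π, ∫ cos(mx)^2 dx = π, and cross terms integrate to 0.
So ∫_{-π}^{π} f(x)^2 dx = 2^2 · π + 5^2 · π = (4 + 25)π.
Divide by 2π: (4 + 25)/2 = 29/2.
By Parseval, this equals Σ |c_n|^2.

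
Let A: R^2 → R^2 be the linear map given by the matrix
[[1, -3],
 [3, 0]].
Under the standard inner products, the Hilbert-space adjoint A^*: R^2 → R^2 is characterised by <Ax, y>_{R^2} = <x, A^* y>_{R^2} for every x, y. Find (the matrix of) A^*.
A^* = A^T =
[[1, 3],
 [-3, 0]]

For real matrices with standard dot products, the defining identity <Ax, y> = <x, A^* y> gives (Ax)^T y = x^T (A^*) y, i.e. x^T A^T y = x^T (A^*) y. Since this holds for all x, y, we must have A^* = A^T. Therefore
A^* =
[[1, 3],
 [-3, 0]].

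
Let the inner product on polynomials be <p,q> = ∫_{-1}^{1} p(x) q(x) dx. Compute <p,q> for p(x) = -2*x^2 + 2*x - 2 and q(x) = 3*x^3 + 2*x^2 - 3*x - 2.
<p,q> = 24/5

Expand the product: p(x)·q(x) = -6*x^5 + 2*x^4 + 4*x^3 - 6*x^2 + 2*x + 4.
∫_{-1}^{1} of each monomial x^k gives [2/(k+1) if k even, 0 if k odd]. Integrating term-by-term (or equivalently evaluating the antiderivative F(x) = -x^6 + 2*x^5/5 + x^4 - 2*x^3 + x^2 + 4*x at the endpoints):
  F(1) − F(−1) = 17/5 − (-7/5) = 24/5.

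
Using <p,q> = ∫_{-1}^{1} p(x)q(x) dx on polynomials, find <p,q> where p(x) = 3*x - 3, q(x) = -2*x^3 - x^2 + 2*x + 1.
<p,q> = -12/5

Expand the product: p(x)·q(x) = -6*x^4 + 3*x^3 + 9*x^2 - 3*x - 3.
∫_{-1}^{1} of each monomial x^k gives [2/(k+1) if k even, 0 if k odd]. Integrating term-by-term (or equivalently evaluating the antiderivative F(x) = -6*x^5/5 + 3*x^4/4 + 3*x^3 - 3*x^2/2 - 3*x at the endpoints):
  F(1) − F(−1) = -39/20 − (9/20) = -12/5.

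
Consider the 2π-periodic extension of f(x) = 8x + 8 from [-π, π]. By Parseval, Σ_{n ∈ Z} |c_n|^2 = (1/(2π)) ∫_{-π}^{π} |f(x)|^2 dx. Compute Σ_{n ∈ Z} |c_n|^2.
Σ |c_n|^2 = 64π^2/3 + 64

Expand and integrate term by term over [-π, π]:
  ∫ (8x)^2 dx = 64·(2π^3/3); ∫ 2·8·(8)·x dx = 0 (odd integrand); ∫ 8^2 dx = 64·2π.
So (1/(2π)) ∫_{-π}^{π} (8x + 8)^2 dx = 64π^2/3 + 64 = 64π^2/3 + 64.
Parseval ⇒ Σ |c_n|^2 = 64π^2/3 + 64.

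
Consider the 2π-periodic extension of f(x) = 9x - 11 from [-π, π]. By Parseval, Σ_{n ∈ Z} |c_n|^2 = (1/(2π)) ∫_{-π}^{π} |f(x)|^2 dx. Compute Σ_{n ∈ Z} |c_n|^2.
Σ |c_n|^2 = 27π^2 + 121

Expand and integrate term by term over [-π, π]:
  ∫ (9x)^2 dx = 81·(2π^3/3); ∫ 2·9·(-11)·x dx = 0 (odd integrand); ∫ (-11)^2 dx = 121·2π.
So (1/(2π)) ∫_{-π}^{π} (9x - 11)^2 dx = 81π^2/3 + 121 = 27π^2 + 121.
Parseval ⇒ Σ |c_n|^2 = 27π^2 + 121.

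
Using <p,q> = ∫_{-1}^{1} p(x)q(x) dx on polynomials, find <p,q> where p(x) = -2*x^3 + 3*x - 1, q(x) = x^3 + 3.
<p,q> = -188/35

Expand the product: p(x)·q(x) = -2*x^6 + 3*x^4 - 7*x^3 + 9*x - 3.
∫_{-1}^{1} of each monomial x^k gives [2/(k+1) if k even, 0 if k odd]. Integrating term-by-term (or equivalently evaluating the antiderivative F(x) = -2*x^7/7 + 3*x^5/5 - 7*x^4/4 + 9*x^2/2 - 3*x at the endpoints):
  F(1) − F(−1) = 9/140 − (761/140) = -188/35.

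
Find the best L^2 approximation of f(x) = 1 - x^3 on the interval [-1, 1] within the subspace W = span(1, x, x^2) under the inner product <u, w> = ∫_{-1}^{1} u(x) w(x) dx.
g(x) = 1 - 3*x/5

The best approximation g ∈ W is the orthogonal projection of f onto W. Writing g = a_0 + a_1 x + a_2 x^2, the coefficients solve the normal equations G · a = b where
  G_{ij} = <φ_i, φ_j> and b_i = <f, φ_i>, with φ_0 = 1, φ_1 = x, φ_2 = x^2.
G =
  [2, 0, 2/3]
  [0, 2/3, 0]
  [2/3, 0, 2/5],
b = (2, -2/5, 2/3).
Solving gives a_0 = 1, a_1 = -3/5, a_2 = 0, so
  g(x) = 1 - 3*x/5.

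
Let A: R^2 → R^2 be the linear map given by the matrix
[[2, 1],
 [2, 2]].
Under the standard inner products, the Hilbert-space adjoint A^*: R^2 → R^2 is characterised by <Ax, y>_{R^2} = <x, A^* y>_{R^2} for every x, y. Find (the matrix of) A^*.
A^* = A^T =
[[2, 2],
 [1, 2]]

For real matrices with standard dot products, the defining identity <Ax, y> = <x, A^* y> gives (Ax)^T y = x^T (A^*) y, i.e. x^T A^T y = x^T (A^*) y. Since this holds for all x, y, we must have A^* = A^T. Therefore
A^* =
[[2, 2],
 [1, 2]].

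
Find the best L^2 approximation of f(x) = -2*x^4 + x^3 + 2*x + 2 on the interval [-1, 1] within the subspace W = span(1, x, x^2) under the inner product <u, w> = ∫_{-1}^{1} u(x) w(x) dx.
g(x) = -12*x^2/7 + 13*x/5 + 76/35

The best approximation g ∈ W is the orthogonal projection of f onto W. Writing g = a_0 + a_1 x + a_2 x^2, the coefficients solve the normal equations G · a = b where
  G_{ij} = <φ_i, φ_j> and b_i = <f, φ_i>, with φ_0 = 1, φ_1 = x, φ_2 = x^2.
G =
  [2, 0, 2/3]
  [0, 2/3, 0]
  [2/3, 0, 2/5],
b = (16/5, 26/15, 16/21).
Solving gives a_0 = 76/35, a_1 = 13/5, a_2 = -12/7, so
  g(x) = -12*x^2/7 + 13*x/5 + 76/35.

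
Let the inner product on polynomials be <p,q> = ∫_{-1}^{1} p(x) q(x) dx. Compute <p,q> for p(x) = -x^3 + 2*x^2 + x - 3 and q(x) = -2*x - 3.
<p,q> = 202/15

Expand the product: p(x)·q(x) = 2*x^4 - x^3 - 8*x^2 + 3*x + 9.
∫_{-1}^{1} of each monomial x^k gives [2/(k+1) if k even, 0 if k odd]. Integrating term-by-term (or equivalently evaluating the antiderivative F(x) = 2*x^5/5 - x^4/4 - 8*x^3/3 + 3*x^2/2 + 9*x at the endpoints):
  F(1) − F(−1) = 479/60 − (-329/60) = 202/15.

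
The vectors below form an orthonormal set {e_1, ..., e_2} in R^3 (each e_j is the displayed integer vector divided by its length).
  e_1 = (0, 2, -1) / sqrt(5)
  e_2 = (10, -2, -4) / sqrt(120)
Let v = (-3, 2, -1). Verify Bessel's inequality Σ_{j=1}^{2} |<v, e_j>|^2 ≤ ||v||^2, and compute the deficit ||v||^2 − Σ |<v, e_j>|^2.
Σ |<v, e_j>|^2 = 25/2; ||v||^2 = 14; deficit = 3/2

Write each e_j = u_j / sqrt(<u_j, u_j>) where u_j is the displayed integer vector. Then <v, e_j> = <v, u_j> / sqrt(<u_j, u_j>), so |<v, e_j>|^2 = <v, u_j>^2 / <u_j, u_j>.
Coefficients: <v, e_1> = 5/sqrt(5), <v, e_2> = -30/sqrt(120).
Square and sum: Σ |<v, e_j>|^2 = 25/2.
Compute ||v||^2 = v·v = 14.
Deficit = 14 − 25/2 = 3/2 ≥ 0, confirming Bessel's inequality. (The deficit equals ||v − Σ <v,e_j> e_j||^2, the squared distance from v to span{e_j}.)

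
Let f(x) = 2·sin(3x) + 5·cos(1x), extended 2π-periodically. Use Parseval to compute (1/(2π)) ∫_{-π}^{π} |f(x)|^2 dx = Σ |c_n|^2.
Σ |c_n|^2 = 29/2

Expand |f|^2 and use orthogonality of {sin(nx), cos(mx)} on [-π, π]:
  ∫_{-π}^{π} sin(nx)^2 dx = π, ∫ cos(mx)^2 dx = π, and cross terms integrate to 0.
So ∫_{-π}^{π} f(x)^2 dx = 2^2 · π + 5^2 · π = (4 + 25)π.
Divide by 2π: (4 + 25)/2 = 29/2.
By Parseval, this equals Σ |c_n|^2.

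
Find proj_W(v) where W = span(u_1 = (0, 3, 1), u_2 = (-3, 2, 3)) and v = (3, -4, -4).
proj_W(v) = (438/139, -565/139, -529/139)

Set up U = [u_1 | ... | u_2] ∈ R^(3×2). The projector onto W = col(U) is P = U (U^T U)^(-1) U^T.
Compute U^T U =
  [10, 9]
  [9, 22],
and U^T v = (-16, -29).
Solve U^T U · c = U^T v for the coefficients: c = (-91/139, -146/139). The projection is proj_W(v) = U c.
Check: (v - proj_W(v)) · u_1 = 0  (should be 0).
Check: (v - proj_W(v)) · u_2 = 0  (should be 0).
Result: proj_W(v) = (438/139, -565/139, -529/139).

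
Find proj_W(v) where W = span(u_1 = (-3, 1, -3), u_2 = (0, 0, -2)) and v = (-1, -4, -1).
proj_W(v) = (3/10, -1/10, -1)

Set up U = [u_1 | ... | u_2] ∈ R^(3×2). The projector onto W = col(U) is P = U (U^T U)^(-1) U^T.
Compute U^T U =
  [19, 6]
  [6, 4],
and U^T v = (2, 2).
Solve U^T U · c = U^T v for the coefficients: c = (-1/10, 13/20). The projection is proj_W(v) = U c.
Check: (v - proj_W(v)) · u_1 = 0  (should be 0).
Check: (v - proj_W(v)) · u_2 = 0  (should be 0).
Result: proj_W(v) = (3/10, -1/10, -1).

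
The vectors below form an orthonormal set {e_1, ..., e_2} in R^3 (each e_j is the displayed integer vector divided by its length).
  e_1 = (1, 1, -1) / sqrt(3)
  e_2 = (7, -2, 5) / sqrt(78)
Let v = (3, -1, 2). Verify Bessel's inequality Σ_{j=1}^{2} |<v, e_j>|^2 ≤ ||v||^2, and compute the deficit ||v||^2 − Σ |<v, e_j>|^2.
Σ |<v, e_j>|^2 = 363/26; ||v||^2 = 14; deficit = 1/26

Write each e_j = u_j / sqrt(<u_j, u_j>) where u_j is the displayed integer vector. Then <v, e_j> = <v, u_j> / sqrt(<u_j, u_j>), so |<v, e_j>|^2 = <v, u_j>^2 / <u_j, u_j>.
Coefficients: <v, e_1> = 0/sqrt(3), <v, e_2> = 33/sqrt(78).
Square and sum: Σ |<v, e_j>|^2 = 363/26.
Compute ||v||^2 = v·v = 14.
Deficit = 14 − 363/26 = 1/26 ≥ 0, confirming Bessel's inequality. (The deficit equals ||v − Σ <v,e_j> e_j||^2, the squared distance from v to span{e_j}.)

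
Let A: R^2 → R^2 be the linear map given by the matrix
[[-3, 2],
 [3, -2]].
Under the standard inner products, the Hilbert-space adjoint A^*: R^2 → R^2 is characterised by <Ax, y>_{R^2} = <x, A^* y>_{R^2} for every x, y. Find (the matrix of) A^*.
A^* = A^T =
[[-3, 3],
 [2, -2]]

For real matrices with standard dot products, the defining identity <Ax, y> = <x, A^* y> gives (Ax)^T y = x^T (A^*) y, i.e. x^T A^T y = x^T (A^*) y. Since this holds for all x, y, we must have A^* = A^T. Therefore
A^* =
[[-3, 3],
 [2, -2]].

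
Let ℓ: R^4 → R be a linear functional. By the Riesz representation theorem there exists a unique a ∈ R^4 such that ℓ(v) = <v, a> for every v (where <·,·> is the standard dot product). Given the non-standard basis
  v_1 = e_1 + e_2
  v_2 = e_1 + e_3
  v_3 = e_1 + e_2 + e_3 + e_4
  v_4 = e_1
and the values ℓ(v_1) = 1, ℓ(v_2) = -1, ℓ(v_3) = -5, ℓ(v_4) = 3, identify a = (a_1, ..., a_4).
a = (3, -2, -4, -2)

Write a = (a_1, ..., a_4) in the standard basis. For each basis vector v_i, ℓ(v_i) = <v_i, a> is a linear equation in the a_j's. Collect the n equations into a matrix system V a = ℓ, where row i of V is v_i (expressed in the standard basis). Since V is invertible (lower-triangular with 1s on the diagonal, up to permutation), solve by back-substitution:
  V =
[[1, 1, 0, 0],
 [1, 0, 1, 0],
 [1, 1, 1, 1],
 [1, 0, 0, 0]]
  V a = (1, -1, -5, 3)
Solving gives a = (3, -2, -4, -2).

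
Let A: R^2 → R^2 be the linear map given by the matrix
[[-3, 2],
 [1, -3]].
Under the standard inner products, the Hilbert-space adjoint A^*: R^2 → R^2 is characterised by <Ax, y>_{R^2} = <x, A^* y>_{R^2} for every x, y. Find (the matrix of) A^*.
A^* = A^T =
[[-3, 1],
 [2, -3]]

For real matrices with standard dot products, the defining identity <Ax, y> = <x, A^* y> gives (Ax)^T y = x^T (A^*) y, i.e. x^T A^T y = x^T (A^*) y. Since this holds for all x, y, we must have A^* = A^T. Therefore
A^* =
[[-3, 1],
 [2, -3]].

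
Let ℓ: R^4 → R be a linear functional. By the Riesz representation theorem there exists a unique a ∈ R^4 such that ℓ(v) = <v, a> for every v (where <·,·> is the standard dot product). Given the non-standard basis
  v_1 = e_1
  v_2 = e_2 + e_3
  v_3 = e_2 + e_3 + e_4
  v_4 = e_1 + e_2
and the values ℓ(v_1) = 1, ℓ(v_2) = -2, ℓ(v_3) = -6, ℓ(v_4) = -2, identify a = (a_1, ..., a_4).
a = (1, -3, 1, -4)

Write a = (a_1, ..., a_4) in the standard basis. For each basis vector v_i, ℓ(v_i) = <v_i, a> is a linear equation in the a_j's. Collect the n equations into a matrix system V a = ℓ, where row i of V is v_i (expressed in the standard basis). Since V is invertible (lower-triangular with 1s on the diagonal, up to permutation), solve by back-substitution:
  V =
[[1, 0, 0, 0],
 [0, 1, 1, 0],
 [0, 1, 1, 1],
 [1, 1, 0, 0]]
  V a = (1, -2, -6, -2)
Solving gives a = (1, -3, 1, -4).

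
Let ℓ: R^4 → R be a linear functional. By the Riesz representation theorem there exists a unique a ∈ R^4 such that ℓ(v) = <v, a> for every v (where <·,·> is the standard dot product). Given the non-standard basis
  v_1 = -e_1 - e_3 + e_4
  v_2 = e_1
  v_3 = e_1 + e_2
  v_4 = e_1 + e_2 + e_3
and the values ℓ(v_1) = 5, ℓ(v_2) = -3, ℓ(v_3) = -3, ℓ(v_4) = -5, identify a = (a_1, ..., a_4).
a = (-3, 0, -2, 0)

Write a = (a_1, ..., a_4) in the standard basis. For each basis vector v_i, ℓ(v_i) = <v_i, a> is a linear equation in the a_j's. Collect the n equations into a matrix system V a = ℓ, where row i of V is v_i (expressed in the standard basis). Since V is invertible (lower-triangular with 1s on the diagonal, up to permutation), solve by back-substitution:
  V =
[[-1, 0, -1, 1],
 [1, 0, 0, 0],
 [1, 1, 0, 0],
 [1, 1, 1, 0]]
  V a = (5, -3, -3, -5)
Solving gives a = (-3, 0, -2, 0).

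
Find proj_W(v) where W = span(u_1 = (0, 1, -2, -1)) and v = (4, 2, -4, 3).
proj_W(v) = (0, 7/6, -7/3, -7/6)

Set up U = [u_1 | ... | u_1] ∈ R^(4×1). The projector onto W = col(U) is P = U (U^T U)^(-1) U^T.
Compute U^T U =
  [6],
and U^T v = (7).
Solve U^T U · c = U^T v for the coefficients: c = (7/6). The projection is proj_W(v) = U c.
Check: (v - proj_W(v)) · u_1 = 0  (should be 0).
Result: proj_W(v) = (0, 7/6, -7/3, -7/6).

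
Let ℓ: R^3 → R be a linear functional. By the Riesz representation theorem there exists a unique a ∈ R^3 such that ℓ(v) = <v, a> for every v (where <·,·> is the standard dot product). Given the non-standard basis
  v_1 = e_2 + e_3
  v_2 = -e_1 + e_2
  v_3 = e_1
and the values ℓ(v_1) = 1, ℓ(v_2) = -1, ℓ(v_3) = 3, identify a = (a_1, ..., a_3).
a = (3, 2, -1)

Write a = (a_1, ..., a_3) in the standard basis. For each basis vector v_i, ℓ(v_i) = <v_i, a> is a linear equation in the a_j's. Collect the n equations into a matrix system V a = ℓ, where row i of V is v_i (expressed in the standard basis). Since V is invertible (lower-triangular with 1s on the diagonal, up to permutation), solve by back-substitution:
  V =
[[0, 1, 1],
 [-1, 1, 0],
 [1, 0, 0]]
  V a = (1, -1, 3)
Solving gives a = (3, 2, -1).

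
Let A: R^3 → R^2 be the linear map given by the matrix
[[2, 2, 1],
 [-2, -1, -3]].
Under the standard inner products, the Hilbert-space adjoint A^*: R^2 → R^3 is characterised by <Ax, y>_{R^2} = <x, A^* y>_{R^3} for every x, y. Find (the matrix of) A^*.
A^* = A^T =
[[2, -2],
 [2, -1],
 [1, -3]]

For real matrices with standard dot products, the defining identity <Ax, y> = <x, A^* y> gives (Ax)^T y = x^T (A^*) y, i.e. x^T A^T y = x^T (A^*) y. Since this holds for all x, y, we must have A^* = A^T. Therefore
A^* =
[[2, -2],
 [2, -1],
 [1, -3]].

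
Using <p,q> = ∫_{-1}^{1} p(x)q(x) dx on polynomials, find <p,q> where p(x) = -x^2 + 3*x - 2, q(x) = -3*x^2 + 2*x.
<p,q> = 46/5

Expand the product: p(x)·q(x) = 3*x^4 - 11*x^3 + 12*x^2 - 4*x.
∫_{-1}^{1} of each monomial x^k gives [2/(k+1) if k even, 0 if k odd]. Integrating term-by-term (or equivalently evaluating the antiderivative F(x) = 3*x^5/5 - 11*x^4/4 + 4*x^3 - 2*x^2 at the endpoints):
  F(1) − F(−1) = -3/20 − (-187/20) = 46/5.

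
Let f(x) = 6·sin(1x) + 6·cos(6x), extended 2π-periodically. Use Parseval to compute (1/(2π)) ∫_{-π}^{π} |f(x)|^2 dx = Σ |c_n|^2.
Σ |c_n|^2 = 36

Expand |f|^2 and use orthogonality of {sin(nx), cos(mx)} on [-π, π]:
  ∫_{-π}^{π} sin(nx)^2 dx = π, ∫ cos(mx)^2 dx = π, and cross terms integrate to 0.
So ∫_{-π}^{π} f(x)^2 dx = 6^2 · π + 6^2 · π = (36 + 36)π.
Divide by 2π: (36 + 36)/2 = 36.
By Parseval, this equals Σ |c_n|^2.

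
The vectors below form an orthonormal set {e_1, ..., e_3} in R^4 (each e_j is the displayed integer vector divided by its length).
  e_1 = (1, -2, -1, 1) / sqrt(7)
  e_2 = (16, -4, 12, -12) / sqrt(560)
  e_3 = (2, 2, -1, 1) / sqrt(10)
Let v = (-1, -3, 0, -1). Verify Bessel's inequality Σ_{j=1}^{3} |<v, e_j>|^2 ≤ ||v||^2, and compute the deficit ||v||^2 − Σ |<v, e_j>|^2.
Σ |<v, e_j>|^2 = 21/2; ||v||^2 = 11; deficit = 1/2

Write each e_j = u_j / sqrt(<u_j, u_j>) where u_j is the displayed integer vector. Then <v, e_j> = <v, u_j> / sqrt(<u_j, u_j>), so |<v, e_j>|^2 = <v, u_j>^2 / <u_j, u_j>.
Coefficients: <v, e_1> = 4/sqrt(7), <v, e_2> = 8/sqrt(560), <v, e_3> = -9/sqrt(10).
Square and sum: Σ |<v, e_j>|^2 = 21/2.
Compute ||v||^2 = v·v = 11.
Deficit = 11 − 21/2 = 1/2 ≥ 0, confirming Bessel's inequality. (The deficit equals ||v − Σ <v,e_j> e_j||^2, the squared distance from v to span{e_j}.)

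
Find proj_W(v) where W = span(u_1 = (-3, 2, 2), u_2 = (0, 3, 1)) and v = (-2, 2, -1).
proj_W(v) = (-60/53, 143/106, 101/106)

Set up U = [u_1 | ... | u_2] ∈ R^(3×2). The projector onto W = col(U) is P = U (U^T U)^(-1) U^T.
Compute U^T U =
  [17, 8]
  [8, 10],
and U^T v = (8, 5).
Solve U^T U · c = U^T v for the coefficients: c = (20/53, 21/106). The projection is proj_W(v) = U c.
Check: (v - proj_W(v)) · u_1 = 0  (should be 0).
Check: (v - proj_W(v)) · u_2 = 0  (should be 0).
Result: proj_W(v) = (-60/53, 143/106, 101/106).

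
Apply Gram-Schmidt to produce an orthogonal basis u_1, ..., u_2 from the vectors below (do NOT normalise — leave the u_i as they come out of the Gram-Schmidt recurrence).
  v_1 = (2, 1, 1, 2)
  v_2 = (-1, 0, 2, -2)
Orthogonal basis:
  u_1 = (2, 1, 1, 2)
  u_2 = (-1/5, 2/5, 12/5, -6/5)

Apply the Gram-Schmidt recurrence
  u_1 = v_1
  u_i = v_i − Σ_{j<i} ((v_i · u_j) / (u_j · u_j)) · u_j.

Step by step this gives:
  u_1 = (2, 1, 1, 2)
  u_2 = (-1/5, 2/5, 12/5, -6/5)

Orthogonality check:
  u_2 · u_1 = 0 (should be 0)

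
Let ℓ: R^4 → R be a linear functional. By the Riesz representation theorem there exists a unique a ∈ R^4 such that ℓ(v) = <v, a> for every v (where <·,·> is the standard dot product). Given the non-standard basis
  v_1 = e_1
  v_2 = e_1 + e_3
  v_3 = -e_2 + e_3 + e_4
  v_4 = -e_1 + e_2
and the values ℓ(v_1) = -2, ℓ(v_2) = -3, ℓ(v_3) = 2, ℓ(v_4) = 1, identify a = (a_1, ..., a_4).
a = (-2, -1, -1, 2)

Write a = (a_1, ..., a_4) in the standard basis. For each basis vector v_i, ℓ(v_i) = <v_i, a> is a linear equation in the a_j's. Collect the n equations into a matrix system V a = ℓ, where row i of V is v_i (expressed in the standard basis). Since V is invertible (lower-triangular with 1s on the diagonal, up to permutation), solve by back-substitution:
  V =
[[1, 0, 0, 0],
 [1, 0, 1, 0],
 [0, -1, 1, 1],
 [-1, 1, 0, 0]]
  V a = (-2, -3, 2, 1)
Solving gives a = (-2, -1, -1, 2).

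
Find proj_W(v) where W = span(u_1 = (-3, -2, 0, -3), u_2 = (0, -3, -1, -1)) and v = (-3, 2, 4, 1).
proj_W(v) = (-363/161, 538/161, 260/161, -103/161)

Set up U = [u_1 | ... | u_2] ∈ R^(4×2). The projector onto W = col(U) is P = U (U^T U)^(-1) U^T.
Compute U^T U =
  [22, 9]
  [9, 11],
and U^T v = (2, -11).
Solve U^T U · c = U^T v for the coefficients: c = (121/161, -260/161). The projection is proj_W(v) = U c.
Check: (v - proj_W(v)) · u_1 = 0  (should be 0).
Check: (v - proj_W(v)) · u_2 = 0  (should be 0).
Result: proj_W(v) = (-363/161, 538/161, 260/161, -103/161).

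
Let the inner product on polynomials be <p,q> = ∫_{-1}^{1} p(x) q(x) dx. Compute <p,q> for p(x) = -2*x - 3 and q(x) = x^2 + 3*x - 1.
<p,q> = 0

Expand the product: p(x)·q(x) = -2*x^3 - 9*x^2 - 7*x + 3.
∫_{-1}^{1} of each monomial x^k gives [2/(k+1) if k even, 0 if k odd]. Integrating term-by-term (or equivalently evaluating the antiderivative F(x) = -x^4/2 - 3*x^3 - 7*x^2/2 + 3*x at the endpoints):
  F(1) − F(−1) = -4 − (-4) = 0.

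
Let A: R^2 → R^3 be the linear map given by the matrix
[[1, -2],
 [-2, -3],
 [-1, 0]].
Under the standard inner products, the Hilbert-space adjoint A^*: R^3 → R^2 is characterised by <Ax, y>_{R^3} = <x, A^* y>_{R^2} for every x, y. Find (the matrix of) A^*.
A^* = A^T =
[[1, -2, -1],
 [-2, -3, 0]]

For real matrices with standard dot products, the defining identity <Ax, y> = <x, A^* y> gives (Ax)^T y = x^T (A^*) y, i.e. x^T A^T y = x^T (A^*) y. Since this holds for all x, y, we must have A^* = A^T. Therefore
A^* =
[[1, -2, -1],
 [-2, -3, 0]].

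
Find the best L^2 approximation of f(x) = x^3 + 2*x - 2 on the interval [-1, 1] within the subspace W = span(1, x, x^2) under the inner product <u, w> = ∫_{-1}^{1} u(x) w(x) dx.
g(x) = 13*x/5 - 2

The best approximation g ∈ W is the orthogonal projection of f onto W. Writing g = a_0 + a_1 x + a_2 x^2, the coefficients solve the normal equations G · a = b where
  G_{ij} = <φ_i, φ_j> and b_i = <f, φ_i>, with φ_0 = 1, φ_1 = x, φ_2 = x^2.
G =
  [2, 0, 2/3]
  [0, 2/3, 0]
  [2/3, 0, 2/5],
b = (-4, 26/15, -4/3).
Solving gives a_0 = -2, a_1 = 13/5, a_2 = 0, so
  g(x) = 13*x/5 - 2.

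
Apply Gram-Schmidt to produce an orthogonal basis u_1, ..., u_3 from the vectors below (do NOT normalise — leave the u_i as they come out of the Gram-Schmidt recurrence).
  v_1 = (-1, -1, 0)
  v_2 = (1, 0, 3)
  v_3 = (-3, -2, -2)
Orthogonal basis:
  u_1 = (-1, -1, 0)
  u_2 = (1/2, -1/2, 3)
  u_3 = (-3/19, 3/19, 1/19)

Apply the Gram-Schmidt recurrence
  u_1 = v_1
  u_i = v_i − Σ_{j<i} ((v_i · u_j) / (u_j · u_j)) · u_j.

Step by step this gives:
  u_1 = (-1, -1, 0)
  u_2 = (1/2, -1/2, 3)
  u_3 = (-3/19, 3/19, 1/19)

Orthogonality check:
  u_2 · u_1 = 0 (should be 0)
  u_3 · u_1 = 0 (should be 0)
  u_3 · u_2 = 0 (should be 0)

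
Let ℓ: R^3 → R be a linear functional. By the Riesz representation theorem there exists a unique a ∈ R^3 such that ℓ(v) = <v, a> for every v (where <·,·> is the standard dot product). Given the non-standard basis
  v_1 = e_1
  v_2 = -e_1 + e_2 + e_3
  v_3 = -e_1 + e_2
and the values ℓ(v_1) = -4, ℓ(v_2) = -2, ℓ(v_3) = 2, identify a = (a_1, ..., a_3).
a = (-4, -2, -4)

Write a = (a_1, ..., a_3) in the standard basis. For each basis vector v_i, ℓ(v_i) = <v_i, a> is a linear equation in the a_j's. Collect the n equations into a matrix system V a = ℓ, where row i of V is v_i (expressed in the standard basis). Since V is invertible (lower-triangular with 1s on the diagonal, up to permutation), solve by back-substitution:
  V =
[[1, 0, 0],
 [-1, 1, 1],
 [-1, 1, 0]]
  V a = (-4, -2, 2)
Solving gives a = (-4, -2, -4).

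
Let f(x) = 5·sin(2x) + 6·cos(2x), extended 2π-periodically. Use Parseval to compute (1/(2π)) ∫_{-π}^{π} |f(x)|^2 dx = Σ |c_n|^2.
Σ |c_n|^2 = 61/2

Expand |f|^2 and use orthogonality of {sin(nx), cos(mx)} on [-π, π]:
  ∫_{-π}^{π} sin(nx)^2 dx = π, ∫ cos(mx)^2 dx = π, and cross terms integrate to 0.
So ∫_{-π}^{π} f(x)^2 dx = 5^2 · π + 6^2 · π = (25 + 36)π.
Divide by 2π: (25 + 36)/2 = 61/2.
By Parseval, this equals Σ |c_n|^2.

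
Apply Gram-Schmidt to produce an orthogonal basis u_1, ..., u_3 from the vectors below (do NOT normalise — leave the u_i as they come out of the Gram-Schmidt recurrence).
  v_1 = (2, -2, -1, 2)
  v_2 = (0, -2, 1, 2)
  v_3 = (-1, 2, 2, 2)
Orthogonal basis:
  u_1 = (2, -2, -1, 2)
  u_2 = (-14/13, -12/13, 20/13, 12/13)
  u_3 = (8/17, 36/17, 8/17, 32/17)

Apply the Gram-Schmidt recurrence
  u_1 = v_1
  u_i = v_i − Σ_{j<i} ((v_i · u_j) / (u_j · u_j)) · u_j.

Step by step this gives:
  u_1 = (2, -2, -1, 2)
  u_2 = (-14/13, -12/13, 20/13, 12/13)
  u_3 = (8/17, 36/17, 8/17, 32/17)

Orthogonality check:
  u_2 · u_1 = 0 (should be 0)
  u_3 · u_1 = 0 (should be 0)
  u_3 · u_2 = 0 (should be 0)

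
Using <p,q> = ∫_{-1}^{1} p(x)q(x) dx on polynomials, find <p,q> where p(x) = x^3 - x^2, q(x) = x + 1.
<p,q> = -4/15

Expand the product: p(x)·q(x) = x^4 - x^2.
∫_{-1}^{1} of each monomial x^k gives [2/(k+1) if k even, 0 if k odd]. Integrating term-by-term (or equivalently evaluating the antiderivative F(x) = x^5/5 - x^3/3 at the endpoints):
  F(1) − F(−1) = -2/15 − (2/15) = -4/15.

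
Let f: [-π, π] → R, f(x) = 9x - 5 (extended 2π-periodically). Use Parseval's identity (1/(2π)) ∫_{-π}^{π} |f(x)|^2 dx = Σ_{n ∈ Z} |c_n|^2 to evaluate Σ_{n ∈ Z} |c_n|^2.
Σ |c_n|^2 = 27π^2 + 25

Expand and integrate term by term over [-π, π]:
  ∫ (9x)^2 dx = 81·(2π^3/3); ∫ 2·9·(-5)·x dx = 0 (odd integrand); ∫ (-5)^2 dx = 25·2π.
So (1/(2π)) ∫_{-π}^{π} (9x - 5)^2 dx = 81π^2/3 + 25 = 27π^2 + 25.
Parseval ⇒ Σ |c_n|^2 = 27π^2 + 25.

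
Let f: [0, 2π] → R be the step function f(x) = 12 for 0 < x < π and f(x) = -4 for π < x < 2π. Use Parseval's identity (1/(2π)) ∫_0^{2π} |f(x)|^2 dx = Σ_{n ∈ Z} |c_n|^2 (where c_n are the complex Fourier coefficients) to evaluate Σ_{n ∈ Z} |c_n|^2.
Σ |c_n|^2 = 80

Parseval equates the L^2 energy of f (normalised by 1/(2π)) with the ℓ^2 sum of its Fourier coefficients: (1/(2π)) ∫_0^{2π} |f|^2 = Σ |c_n|^2.
Compute the left side: (1/(2π)) [∫_0^π 12^2 dx + ∫_π^{2π} (-4)^2 dx] = (1/(2π)) · (144π + 16π) = (144 + 16)/2 = 80.
So Σ_{n ∈ Z} |c_n|^2 = 80.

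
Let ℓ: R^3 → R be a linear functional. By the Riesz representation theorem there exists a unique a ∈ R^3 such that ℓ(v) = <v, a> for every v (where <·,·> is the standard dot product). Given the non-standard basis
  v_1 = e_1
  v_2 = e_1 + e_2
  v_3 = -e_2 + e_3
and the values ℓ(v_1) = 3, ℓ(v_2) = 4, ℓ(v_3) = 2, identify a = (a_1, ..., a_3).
a = (3, 1, 3)

Write a = (a_1, ..., a_3) in the standard basis. For each basis vector v_i, ℓ(v_i) = <v_i, a> is a linear equation in the a_j's. Collect the n equations into a matrix system V a = ℓ, where row i of V is v_i (expressed in the standard basis). Since V is invertible (lower-triangular with 1s on the diagonal, up to permutation), solve by back-substitution:
  V =
[[1, 0, 0],
 [1, 1, 0],
 [0, -1, 1]]
  V a = (3, 4, 2)
Solving gives a = (3, 1, 3).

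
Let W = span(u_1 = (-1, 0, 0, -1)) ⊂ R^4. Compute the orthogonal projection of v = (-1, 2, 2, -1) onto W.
proj_W(v) = (-1, 0, 0, -1)

Set up U = [u_1 | ... | u_1] ∈ R^(4×1). The projector onto W = col(U) is P = U (U^T U)^(-1) U^T.
Compute U^T U =
  [2],
and U^T v = (2).
Solve U^T U · c = U^T v for the coefficients: c = (1). The projection is proj_W(v) = U c.
Check: (v - proj_W(v)) · u_1 = 0  (should be 0).
Result: proj_W(v) = (-1, 0, 0, -1).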